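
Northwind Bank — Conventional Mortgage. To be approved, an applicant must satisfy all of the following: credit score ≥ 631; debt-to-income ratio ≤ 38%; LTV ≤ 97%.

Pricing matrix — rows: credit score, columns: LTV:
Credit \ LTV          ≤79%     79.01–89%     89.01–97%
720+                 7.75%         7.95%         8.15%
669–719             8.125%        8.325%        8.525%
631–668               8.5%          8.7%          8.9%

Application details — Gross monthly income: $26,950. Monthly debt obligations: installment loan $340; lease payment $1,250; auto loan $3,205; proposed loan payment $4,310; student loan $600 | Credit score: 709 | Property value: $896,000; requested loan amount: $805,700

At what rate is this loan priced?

8.525%

Credit score 709 ≥ 631; Total monthly debts = (340 + 1,250 + 3,205 + 4,310 + 600) = 9,705. Debt-to-income = 9,705/26,950 = 36% — meets 38% limit
Loan-to-value = 805,700/896,000 = 89.9% — pass (97% max)
Row: 709 falls in 669–719. Column: 89.9% falls in 89.01–97%. Rate = 8.525%.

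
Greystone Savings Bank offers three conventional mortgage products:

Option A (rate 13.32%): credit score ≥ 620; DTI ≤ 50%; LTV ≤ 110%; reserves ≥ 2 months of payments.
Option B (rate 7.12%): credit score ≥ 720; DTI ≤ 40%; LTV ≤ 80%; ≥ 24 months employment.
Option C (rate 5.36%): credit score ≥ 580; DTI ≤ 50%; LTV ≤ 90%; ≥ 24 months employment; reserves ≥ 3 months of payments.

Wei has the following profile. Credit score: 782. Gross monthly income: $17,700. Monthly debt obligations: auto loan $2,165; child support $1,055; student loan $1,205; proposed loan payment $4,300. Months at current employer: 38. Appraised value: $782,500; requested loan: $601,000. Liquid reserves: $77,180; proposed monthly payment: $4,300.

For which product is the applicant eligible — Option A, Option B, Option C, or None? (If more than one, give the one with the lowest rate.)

Option C

Total debts = (2,165 + 1,055 + 1,205 + 4,300) = 8,725; DTI = 8,725/17,700 = 49.3%.
LTV = 601,000/782,500 = 76.8%.
Reserves = 77,180/4,300 = 17.9 months.
Option A: score 782 ≥ 620; DTI 49.3% ≤ 50%; LTV 76.8% ≤ 110%; reserves 17.9 ≥ 2 mo → qualifies.
Option B: score 782 ≥ 720; DTI 49.3% > 40%; LTV 76.8% ≤ 80%; employment 38 ≥ 24 mo → does not qualify.
Option C: score 782 ≥ 580; DTI 49.3% ≤ 50%; LTV 76.8% ≤ 90%; employment 38 ≥ 24 mo; reserves 17.9 ≥ 3 mo → qualifies.
Qualifying: Option A, Option C. Lowest rate is 5.36% → Option C.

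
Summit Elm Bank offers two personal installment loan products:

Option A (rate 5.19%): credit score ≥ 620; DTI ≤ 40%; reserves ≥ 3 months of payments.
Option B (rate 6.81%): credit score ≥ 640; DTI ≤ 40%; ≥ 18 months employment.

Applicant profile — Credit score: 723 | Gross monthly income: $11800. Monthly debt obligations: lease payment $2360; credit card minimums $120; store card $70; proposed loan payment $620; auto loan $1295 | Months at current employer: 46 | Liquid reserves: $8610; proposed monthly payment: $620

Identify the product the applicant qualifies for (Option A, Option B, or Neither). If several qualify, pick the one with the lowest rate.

Option A

Total debts = (2,360 + 120 + 70 + 620 + 1,295) = 4,465; DTI = 4,465/11,800 = 37.8%.
Reserves = 8,610/620 = 13.9 months.
Option A: score 723 ≥ 620; DTI 37.8% ≤ 40%; reserves 13.9 ≥ 3 mo → qualifies.
Option B: score 723 ≥ 640; DTI 37.8% ≤ 40%; employment 46 ≥ 18 mo → qualifies.
Qualifying: Option A, Option B. Lowest rate is 5.19% → Option A.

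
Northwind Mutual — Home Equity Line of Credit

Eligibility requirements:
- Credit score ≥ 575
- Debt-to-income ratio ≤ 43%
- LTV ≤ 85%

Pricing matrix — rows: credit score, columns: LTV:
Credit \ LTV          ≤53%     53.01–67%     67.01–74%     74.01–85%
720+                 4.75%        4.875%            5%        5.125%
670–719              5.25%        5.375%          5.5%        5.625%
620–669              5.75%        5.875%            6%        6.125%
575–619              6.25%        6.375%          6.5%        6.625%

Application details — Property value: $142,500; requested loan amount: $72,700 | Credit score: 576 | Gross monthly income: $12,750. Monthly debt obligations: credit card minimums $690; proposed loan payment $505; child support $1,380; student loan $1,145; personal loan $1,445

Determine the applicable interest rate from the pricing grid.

6.25%

Credit score 576 ≥ 575; Total monthly debts = (690 + 505 + 1,380 + 1,145 + 1,445) = 5,165. DTI: 5,165 ÷ 12,750 = 40.5%, within the 43% cap
LTV = 72,700/142,500 = 51% ≤ 85%
Credit 576 → row 575–619; LTV 51% → column ≤53%. Grid cell → 6.25%.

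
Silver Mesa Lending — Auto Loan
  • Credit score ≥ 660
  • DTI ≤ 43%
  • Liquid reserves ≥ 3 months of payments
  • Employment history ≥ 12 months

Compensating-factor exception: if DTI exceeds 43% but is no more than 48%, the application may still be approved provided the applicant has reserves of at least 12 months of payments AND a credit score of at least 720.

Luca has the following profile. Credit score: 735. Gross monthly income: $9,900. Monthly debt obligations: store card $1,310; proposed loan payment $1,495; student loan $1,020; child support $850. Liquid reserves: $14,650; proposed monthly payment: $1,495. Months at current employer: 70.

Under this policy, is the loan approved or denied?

Credit score 735 ≥ 660 (meets base)
Total debts = (1,310 + 1,495 + 1,020 + 850) = 4,675. DTI: 4,675 ÷ 9,900 = 47.2%, over the 43% base limit.
Liquid reserves cover 14,650/1,495 = 9.8 months — ≥ 3 required
Employment 70 ≥ 12 months
47.2% falls in the override range (43%–48%), so the compensating-factor test applies.
Reserves 9.8 < 12 months; credit score 735 ≥ 720.
Override conditions not both satisfied; exception does not apply.

Denied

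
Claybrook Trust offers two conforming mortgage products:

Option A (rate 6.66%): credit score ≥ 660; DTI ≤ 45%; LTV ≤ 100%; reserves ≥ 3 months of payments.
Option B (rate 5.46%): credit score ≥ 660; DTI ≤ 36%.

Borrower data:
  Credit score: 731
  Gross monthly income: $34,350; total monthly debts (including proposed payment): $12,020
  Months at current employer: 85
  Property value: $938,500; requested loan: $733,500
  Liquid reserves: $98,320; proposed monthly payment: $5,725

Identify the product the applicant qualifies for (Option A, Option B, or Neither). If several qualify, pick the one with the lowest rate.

Option B

DTI = 12,020/34,350 = 35%.
LTV = 733,500/938,500 = 78.2%.
Reserves = 98,320/5,725 = 17.2 months.
Option A: score 731 ≥ 660; DTI 35% ≤ 45%; LTV 78.2% ≤ 100%; reserves 17.2 ≥ 3 mo → qualifies.
Option B: score 731 ≥ 660; DTI 35% ≤ 36% → qualifies.
Qualifying: Option A, Option B. Lowest rate is 5.46% → Option B.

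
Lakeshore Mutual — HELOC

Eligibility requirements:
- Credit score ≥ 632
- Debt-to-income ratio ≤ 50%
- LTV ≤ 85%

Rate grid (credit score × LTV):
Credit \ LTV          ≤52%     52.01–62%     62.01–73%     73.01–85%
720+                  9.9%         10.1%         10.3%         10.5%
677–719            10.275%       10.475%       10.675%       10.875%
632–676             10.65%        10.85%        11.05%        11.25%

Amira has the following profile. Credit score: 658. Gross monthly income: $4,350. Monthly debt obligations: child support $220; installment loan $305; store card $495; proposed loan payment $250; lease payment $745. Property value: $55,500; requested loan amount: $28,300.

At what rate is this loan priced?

10.65%

Credit score 658 ≥ 632; Total monthly debts = (220 + 305 + 495 + 250 + 745) = 2,015. Debt-to-income = 2,015/4,350 = 46.3% — meets 50% limit
LTV = 28,300/55,500 = 51% ≤ 85%
Score 658 is in the 632–676 band; LTV 51% is in the ≤52% band → 10.65%.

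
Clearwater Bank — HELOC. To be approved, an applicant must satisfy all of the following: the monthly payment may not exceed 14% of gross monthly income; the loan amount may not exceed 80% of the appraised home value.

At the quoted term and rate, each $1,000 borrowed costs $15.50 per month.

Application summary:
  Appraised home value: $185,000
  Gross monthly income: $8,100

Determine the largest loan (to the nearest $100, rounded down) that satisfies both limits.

Payment cap: 14% × $8,100 = $1,134/month.
At $15.50 per $1,000, that supports 1,134/15.50 × 1,000 ≈ $73,161 → $73,100.
LTV cap: 80% × $185,000 = $148,000 → $148,000.
Binding constraint: payment-to-income.

$73,100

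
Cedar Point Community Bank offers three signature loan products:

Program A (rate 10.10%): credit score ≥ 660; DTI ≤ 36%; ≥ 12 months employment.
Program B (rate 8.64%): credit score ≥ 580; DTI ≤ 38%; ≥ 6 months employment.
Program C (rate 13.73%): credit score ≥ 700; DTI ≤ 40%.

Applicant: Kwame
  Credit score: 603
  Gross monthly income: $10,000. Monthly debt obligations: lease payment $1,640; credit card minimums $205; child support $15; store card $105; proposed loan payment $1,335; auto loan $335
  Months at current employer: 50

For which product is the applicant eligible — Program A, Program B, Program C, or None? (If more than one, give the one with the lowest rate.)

Program B

Total debts = (1,640 + 205 + 15 + 105 + 1,335 + 335) = 3,635; DTI = 3,635/10,000 = 36.4%.
Program A: score 603 < 660; DTI 36.4% > 36%; employment 50 ≥ 12 mo → does not qualify.
Program B: score 603 ≥ 580; DTI 36.4% ≤ 38%; employment 50 ≥ 6 mo → qualifies.
Program C: score 603 < 700; DTI 36.4% ≤ 40% → does not qualify.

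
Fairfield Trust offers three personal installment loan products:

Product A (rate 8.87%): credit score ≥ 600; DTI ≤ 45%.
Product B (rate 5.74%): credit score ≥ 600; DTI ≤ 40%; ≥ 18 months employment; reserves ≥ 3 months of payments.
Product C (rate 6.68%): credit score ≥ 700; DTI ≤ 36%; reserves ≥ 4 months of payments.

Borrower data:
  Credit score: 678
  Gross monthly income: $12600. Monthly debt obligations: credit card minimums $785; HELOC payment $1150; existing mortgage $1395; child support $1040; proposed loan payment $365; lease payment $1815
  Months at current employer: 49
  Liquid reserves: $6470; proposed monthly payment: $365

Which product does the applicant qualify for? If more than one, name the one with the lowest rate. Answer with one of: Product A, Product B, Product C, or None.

Total debts = (785 + 1,150 + 1,395 + 1,040 + 365 + 1,815) = 6,550; DTI = 6,550/12,600 = 52%.
Reserves = 6,470/365 = 17.7 months.
Product A: score 678 ≥ 600; DTI 52% > 45% → does not qualify.
Product B: score 678 ≥ 600; DTI 52% > 40%; employment 49 ≥ 18 mo; reserves 17.7 ≥ 3 mo → does not qualify.
Product C: score 678 < 700; DTI 52% > 36%; reserves 17.7 ≥ 4 mo → does not qualify.

None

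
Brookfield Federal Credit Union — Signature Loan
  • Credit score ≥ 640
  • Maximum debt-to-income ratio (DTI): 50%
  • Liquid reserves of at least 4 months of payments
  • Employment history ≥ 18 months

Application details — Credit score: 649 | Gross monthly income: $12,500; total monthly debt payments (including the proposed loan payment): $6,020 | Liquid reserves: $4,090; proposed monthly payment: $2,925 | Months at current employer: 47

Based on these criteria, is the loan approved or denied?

Denied

Credit score 649 ≥ 640 (meets)
Debt-to-income = 6,020/12,500 = 48.2% — meets 50% limit
Reserves: 4,090 ÷ 2,925 = 1.4 months (below 4-month minimum)
Employment 47 ≥ 18 months
Fails on reserves.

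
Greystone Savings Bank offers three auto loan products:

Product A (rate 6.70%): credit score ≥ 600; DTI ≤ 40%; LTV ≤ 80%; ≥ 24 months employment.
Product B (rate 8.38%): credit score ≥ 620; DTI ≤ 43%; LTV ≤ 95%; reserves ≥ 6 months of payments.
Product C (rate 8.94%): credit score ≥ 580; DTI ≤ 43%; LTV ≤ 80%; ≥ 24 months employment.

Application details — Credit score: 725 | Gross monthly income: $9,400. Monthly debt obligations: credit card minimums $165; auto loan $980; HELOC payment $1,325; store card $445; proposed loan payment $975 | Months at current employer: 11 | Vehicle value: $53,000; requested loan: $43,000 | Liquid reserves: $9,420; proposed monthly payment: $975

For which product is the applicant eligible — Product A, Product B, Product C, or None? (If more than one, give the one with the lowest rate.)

Product B

Total debts = (165 + 980 + 1,325 + 445 + 975) = 3,890; DTI = 3,890/9,400 = 41.4%.
LTV = 43,000/53,000 = 81.1%.
Reserves = 9,420/975 = 9.7 months.
Product A: score 725 ≥ 600; DTI 41.4% > 40%; LTV 81.1% > 80%; employment 11 < 24 mo → does not qualify.
Product B: score 725 ≥ 620; DTI 41.4% ≤ 43%; LTV 81.1% ≤ 95%; reserves 9.7 ≥ 6 mo → qualifies.
Product C: score 725 ≥ 580; DTI 41.4% ≤ 43%; LTV 81.1% > 80%; employment 11 < 24 mo → does not qualify.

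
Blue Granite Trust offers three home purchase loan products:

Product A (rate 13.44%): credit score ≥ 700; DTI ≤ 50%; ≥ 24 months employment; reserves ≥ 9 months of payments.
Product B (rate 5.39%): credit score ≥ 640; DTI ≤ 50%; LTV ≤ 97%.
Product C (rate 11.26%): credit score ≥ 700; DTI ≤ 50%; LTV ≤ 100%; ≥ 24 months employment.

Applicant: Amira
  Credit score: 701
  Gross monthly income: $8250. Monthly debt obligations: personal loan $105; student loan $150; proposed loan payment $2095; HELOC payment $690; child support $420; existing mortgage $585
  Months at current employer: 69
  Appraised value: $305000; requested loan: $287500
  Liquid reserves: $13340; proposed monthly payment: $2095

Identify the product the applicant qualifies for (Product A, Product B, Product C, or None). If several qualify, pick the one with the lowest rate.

Total debts = (105 + 150 + 2,095 + 690 + 420 + 585) = 4,045; DTI = 4,045/8,250 = 49%.
LTV = 287,500/305,000 = 94.3%.
Reserves = 13,340/2,095 = 6.4 months.
Product A: score 701 ≥ 700; DTI 49% ≤ 50%; employment 69 ≥ 24 mo; reserves 6.4 < 9 mo → does not qualify.
Product B: score 701 ≥ 640; DTI 49% ≤ 50%; LTV 94.3% ≤ 97% → qualifies.
Product C: score 701 ≥ 700; DTI 49% ≤ 50%; LTV 94.3% ≤ 100%; employment 69 ≥ 24 mo → qualifies.
Qualifying: Product B, Product C. Lowest rate is 5.39% → Product B.

Product B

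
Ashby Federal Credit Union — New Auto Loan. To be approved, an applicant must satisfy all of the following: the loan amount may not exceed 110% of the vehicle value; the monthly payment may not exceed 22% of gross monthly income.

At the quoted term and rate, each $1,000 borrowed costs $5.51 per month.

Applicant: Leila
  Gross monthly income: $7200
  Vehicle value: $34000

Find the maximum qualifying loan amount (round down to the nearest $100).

Payment cap: 22% × $7,200 = $1,584/month.
At $5.51 per $1,000, that supports 1,584/5.51 × 1,000 ≈ $287,477 → $287,400.
LTV cap: 110% × $34,000 = $37,400 → $37,400.
Binding constraint: loan-to-value.

$37,400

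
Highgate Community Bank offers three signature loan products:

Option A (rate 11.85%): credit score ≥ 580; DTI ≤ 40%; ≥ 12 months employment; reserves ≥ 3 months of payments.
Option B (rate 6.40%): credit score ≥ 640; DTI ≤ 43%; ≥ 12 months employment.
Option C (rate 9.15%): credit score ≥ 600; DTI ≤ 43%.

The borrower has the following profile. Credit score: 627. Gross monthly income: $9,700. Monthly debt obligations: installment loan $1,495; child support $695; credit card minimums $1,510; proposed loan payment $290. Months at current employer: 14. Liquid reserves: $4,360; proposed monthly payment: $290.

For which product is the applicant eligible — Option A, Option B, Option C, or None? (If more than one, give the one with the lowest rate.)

Option C

Total debts = (1,495 + 695 + 1,510 + 290) = 3,990; DTI = 3,990/9,700 = 41.1%.
Reserves = 4,360/290 = 15.0 months.
Option A: score 627 ≥ 580; DTI 41.1% > 40%; employment 14 ≥ 12 mo; reserves 15.0 ≥ 3 mo → does not qualify.
Option B: score 627 < 640; DTI 41.1% ≤ 43%; employment 14 ≥ 12 mo → does not qualify.
Option C: score 627 ≥ 600; DTI 41.1% ≤ 43% → qualifies.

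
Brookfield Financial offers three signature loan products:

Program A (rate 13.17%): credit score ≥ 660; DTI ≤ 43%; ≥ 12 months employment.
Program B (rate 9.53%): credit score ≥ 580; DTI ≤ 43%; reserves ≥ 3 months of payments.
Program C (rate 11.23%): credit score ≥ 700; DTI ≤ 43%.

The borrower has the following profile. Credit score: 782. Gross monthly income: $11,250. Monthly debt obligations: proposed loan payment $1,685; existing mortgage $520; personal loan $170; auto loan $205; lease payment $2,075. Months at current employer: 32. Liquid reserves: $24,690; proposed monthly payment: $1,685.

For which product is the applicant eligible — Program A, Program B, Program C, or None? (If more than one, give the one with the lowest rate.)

Total debts = (1,685 + 520 + 170 + 205 + 2,075) = 4,655; DTI = 4,655/11,250 = 41.4%.
Reserves = 24,690/1,685 = 14.7 months.
Program A: score 782 ≥ 660; DTI 41.4% ≤ 43%; employment 32 ≥ 12 mo → qualifies.
Program B: score 782 ≥ 580; DTI 41.4% ≤ 43%; reserves 14.7 ≥ 3 mo → qualifies.
Program C: score 782 ≥ 700; DTI 41.4% ≤ 43% → qualifies.
Qualifying: Program A, Program B, Program C. Lowest rate is 9.53% → Program B.

Program B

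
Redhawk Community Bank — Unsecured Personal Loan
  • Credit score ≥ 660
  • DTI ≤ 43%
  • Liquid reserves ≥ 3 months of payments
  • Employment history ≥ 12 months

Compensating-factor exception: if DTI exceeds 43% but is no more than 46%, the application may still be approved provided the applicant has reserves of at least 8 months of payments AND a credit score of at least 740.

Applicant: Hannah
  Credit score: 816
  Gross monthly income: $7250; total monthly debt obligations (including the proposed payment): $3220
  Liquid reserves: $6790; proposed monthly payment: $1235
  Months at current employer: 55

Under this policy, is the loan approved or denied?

Credit score 816 ≥ 660 (meets base)
DTI: 3,220 ÷ 7,250 = 44.4%, over the 43% base limit.
Liquid reserves cover 6,790/1,235 = 5.5 months — ≥ 3 required
Employment 55 ≥ 12 months
44.4% falls in the override range (43%–46%), so the compensating-factor test applies.
Reserves 5.5 < 8 months; credit score 816 ≥ 740.
Override conditions not both satisfied; exception does not apply.

Denied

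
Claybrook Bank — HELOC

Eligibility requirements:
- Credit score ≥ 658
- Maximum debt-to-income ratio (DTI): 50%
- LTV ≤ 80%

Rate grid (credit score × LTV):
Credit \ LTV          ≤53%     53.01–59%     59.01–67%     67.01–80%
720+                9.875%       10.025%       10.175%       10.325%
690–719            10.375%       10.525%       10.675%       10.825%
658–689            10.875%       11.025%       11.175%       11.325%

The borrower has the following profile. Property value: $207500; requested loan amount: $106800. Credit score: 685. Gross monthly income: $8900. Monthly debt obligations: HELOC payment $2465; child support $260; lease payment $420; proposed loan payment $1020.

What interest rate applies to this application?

Credit score 685 ≥ 658; Total monthly debts = (2,465 + 260 + 420 + 1,020) = 4,165. DTI: 4,165 ÷ 8,900 = 46.8%, within the 50% cap
Loan-to-value = 106,800/207,500 = 51.5% — pass (80% max)
Score 685 is in the 658–689 band; LTV 51.5% is in the ≤53% band → 10.875%.

10.875%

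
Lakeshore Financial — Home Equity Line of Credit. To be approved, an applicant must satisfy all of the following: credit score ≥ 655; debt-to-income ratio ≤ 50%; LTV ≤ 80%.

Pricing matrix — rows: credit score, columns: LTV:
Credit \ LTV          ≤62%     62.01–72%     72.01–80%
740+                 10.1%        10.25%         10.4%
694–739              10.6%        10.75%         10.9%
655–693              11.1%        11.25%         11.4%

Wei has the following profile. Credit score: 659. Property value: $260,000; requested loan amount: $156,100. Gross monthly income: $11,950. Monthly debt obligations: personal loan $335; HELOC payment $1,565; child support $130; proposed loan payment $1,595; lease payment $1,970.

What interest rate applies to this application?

Credit score 659 ≥ 655; Total monthly debts = (335 + 1,565 + 130 + 1,595 + 1,970) = 5,595. DTI: 5,595 ÷ 11,950 = 46.8%, within the 50% cap
Loan-to-value = 156,100/260,000 = 60% — pass (80% max)
Row: 659 falls in 655–693. Column: 60% falls in ≤62%. Rate = 11.1%.

11.1%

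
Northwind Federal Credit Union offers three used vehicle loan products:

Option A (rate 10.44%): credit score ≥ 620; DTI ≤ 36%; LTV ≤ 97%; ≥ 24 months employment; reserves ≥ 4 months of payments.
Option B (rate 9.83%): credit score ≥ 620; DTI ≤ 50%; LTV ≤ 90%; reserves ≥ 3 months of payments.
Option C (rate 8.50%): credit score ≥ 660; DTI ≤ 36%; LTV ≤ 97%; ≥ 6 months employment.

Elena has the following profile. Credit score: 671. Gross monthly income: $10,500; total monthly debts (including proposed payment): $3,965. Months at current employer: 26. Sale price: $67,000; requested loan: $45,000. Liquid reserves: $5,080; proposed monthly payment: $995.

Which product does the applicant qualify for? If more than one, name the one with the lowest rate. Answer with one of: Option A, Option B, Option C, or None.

DTI = 3,965/10,500 = 37.8%.
LTV = 45,000/67,000 = 67.2%.
Reserves = 5,080/995 = 5.1 months.
Option A: score 671 ≥ 620; DTI 37.8% > 36%; LTV 67.2% ≤ 97%; employment 26 ≥ 24 mo; reserves 5.1 ≥ 4 mo → does not qualify.
Option B: score 671 ≥ 620; DTI 37.8% ≤ 50%; LTV 67.2% ≤ 90%; reserves 5.1 ≥ 3 mo → qualifies.
Option C: score 671 ≥ 660; DTI 37.8% > 36%; LTV 67.2% ≤ 97%; employment 26 ≥ 6 mo → does not qualify.

Option B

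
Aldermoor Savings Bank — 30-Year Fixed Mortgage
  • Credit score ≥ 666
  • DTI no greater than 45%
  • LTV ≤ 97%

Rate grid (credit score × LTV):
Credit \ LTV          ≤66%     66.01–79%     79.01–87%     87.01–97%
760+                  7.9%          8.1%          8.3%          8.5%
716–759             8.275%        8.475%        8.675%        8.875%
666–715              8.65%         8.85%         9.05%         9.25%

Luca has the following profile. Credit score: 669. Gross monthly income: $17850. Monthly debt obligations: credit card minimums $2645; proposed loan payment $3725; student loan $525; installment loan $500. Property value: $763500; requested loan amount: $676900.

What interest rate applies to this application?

Credit score 669 ≥ 666; Total monthly debts = (2,645 + 3,725 + 525 + 500) = 7,395. DTI: 7,395 ÷ 17,850 = 41.4%, within the 45% cap
LTV: 676,900 ÷ 763,500 = 88.7%, within 97% cap
Row: 669 falls in 666–715. Column: 88.7% falls in 87.01–97%. Rate = 9.25%.

9.25%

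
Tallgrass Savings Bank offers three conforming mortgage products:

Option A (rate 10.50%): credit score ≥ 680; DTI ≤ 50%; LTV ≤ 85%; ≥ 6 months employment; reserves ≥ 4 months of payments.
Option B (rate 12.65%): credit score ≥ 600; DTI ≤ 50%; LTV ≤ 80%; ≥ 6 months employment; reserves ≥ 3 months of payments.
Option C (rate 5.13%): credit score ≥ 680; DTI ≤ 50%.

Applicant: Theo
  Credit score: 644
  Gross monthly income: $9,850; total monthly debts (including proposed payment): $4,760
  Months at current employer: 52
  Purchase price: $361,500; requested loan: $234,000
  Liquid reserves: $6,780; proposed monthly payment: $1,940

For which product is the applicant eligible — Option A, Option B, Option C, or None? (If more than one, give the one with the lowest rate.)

Option B

DTI = 4,760/9,850 = 48.3%.
LTV = 234,000/361,500 = 64.7%.
Reserves = 6,780/1,940 = 3.5 months.
Option A: score 644 < 680; DTI 48.3% ≤ 50%; LTV 64.7% ≤ 85%; employment 52 ≥ 6 mo; reserves 3.5 < 4 mo → does not qualify.
Option B: score 644 ≥ 600; DTI 48.3% ≤ 50%; LTV 64.7% ≤ 80%; employment 52 ≥ 6 mo; reserves 3.5 ≥ 3 mo → qualifies.
Option C: score 644 < 680; DTI 48.3% ≤ 50% → does not qualify.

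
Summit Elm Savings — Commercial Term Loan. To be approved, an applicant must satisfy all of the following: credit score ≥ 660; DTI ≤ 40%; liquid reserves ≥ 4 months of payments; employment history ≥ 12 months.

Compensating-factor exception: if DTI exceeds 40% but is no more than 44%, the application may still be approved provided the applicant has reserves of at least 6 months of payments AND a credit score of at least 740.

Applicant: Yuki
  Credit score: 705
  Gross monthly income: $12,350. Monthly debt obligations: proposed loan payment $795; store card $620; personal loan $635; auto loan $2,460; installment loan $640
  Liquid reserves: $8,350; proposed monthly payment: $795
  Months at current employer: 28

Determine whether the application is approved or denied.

Credit score 705 ≥ 660 (meets base)
Total debts = (795 + 620 + 635 + 2,460 + 640) = 5,150. DTI = 5,150/12,350 = 41.7% > 40% — standard DTI limit exceeded.
Reserves = 8,350/795 = 10.5 months ≥ 4
Employment 28 ≥ 12 months
DTI 41.7% is within the 40%–44% exception band; checking compensating factors.
Reserves 10.5 ≥ 6 months; credit score 705 < 740.
Compensating-factor requirement not fully met.

Denied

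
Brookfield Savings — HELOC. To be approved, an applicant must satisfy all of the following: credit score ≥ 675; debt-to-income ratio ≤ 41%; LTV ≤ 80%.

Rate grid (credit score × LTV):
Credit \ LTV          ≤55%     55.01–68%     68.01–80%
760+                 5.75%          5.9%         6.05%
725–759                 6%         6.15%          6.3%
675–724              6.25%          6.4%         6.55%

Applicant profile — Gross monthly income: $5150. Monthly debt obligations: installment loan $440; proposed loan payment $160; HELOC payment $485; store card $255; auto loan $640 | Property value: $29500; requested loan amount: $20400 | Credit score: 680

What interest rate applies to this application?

Credit score 680 ≥ 675; Total monthly debts = (440 + 160 + 485 + 255 + 640) = 1,980. Debt-to-income = 1,980/5,150 = 38.4% — meets 41% limit
Loan-to-value = 20,400/29,500 = 69.2% — pass (80% max)
Score 680 is in the 675–724 band; LTV 69.2% is in the 68.01–80% band → 6.55%.

6.55%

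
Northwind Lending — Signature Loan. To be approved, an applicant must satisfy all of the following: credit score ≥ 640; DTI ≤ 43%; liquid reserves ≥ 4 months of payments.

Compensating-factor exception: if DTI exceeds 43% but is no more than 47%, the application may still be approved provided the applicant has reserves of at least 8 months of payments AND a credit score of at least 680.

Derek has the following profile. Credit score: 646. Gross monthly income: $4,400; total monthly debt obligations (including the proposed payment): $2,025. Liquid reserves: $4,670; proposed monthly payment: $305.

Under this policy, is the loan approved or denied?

Denied

Credit score 646 ≥ 640 (meets base)
DTI = 2,025/4,400 = 46% > 43% — standard DTI limit exceeded.
Liquid reserves cover 4,670/305 = 15.3 months — ≥ 4 required
DTI 46% is within the 43%–47% exception band; checking compensating factors.
Override check — reserves: 15.3 mo (ok); score: 646 (below 680).
Override conditions not both satisfied; exception does not apply.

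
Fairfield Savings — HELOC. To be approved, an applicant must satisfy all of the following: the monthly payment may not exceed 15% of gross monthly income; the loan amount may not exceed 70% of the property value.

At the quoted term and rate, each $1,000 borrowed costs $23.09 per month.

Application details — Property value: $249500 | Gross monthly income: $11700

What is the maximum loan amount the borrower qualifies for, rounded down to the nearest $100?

$76,000

Payment cap: 15% × $11,700 = $1,755/month.
At $23.09 per $1,000, that supports 1,755/23.09 × 1,000 ≈ $76,006 → $76,000.
LTV cap: 70% × $249,500 = $174,650 → $174,600.
Binding constraint: payment-to-income.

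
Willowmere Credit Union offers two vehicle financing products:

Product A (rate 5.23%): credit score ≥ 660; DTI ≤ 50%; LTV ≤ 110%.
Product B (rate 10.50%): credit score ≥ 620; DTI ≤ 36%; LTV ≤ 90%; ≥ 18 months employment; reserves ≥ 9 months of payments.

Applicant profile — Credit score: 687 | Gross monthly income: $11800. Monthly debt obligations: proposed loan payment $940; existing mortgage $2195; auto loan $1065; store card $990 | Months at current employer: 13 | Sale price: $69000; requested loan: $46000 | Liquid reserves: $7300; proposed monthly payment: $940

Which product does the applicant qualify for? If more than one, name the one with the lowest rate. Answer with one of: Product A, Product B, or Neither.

Total debts = (940 + 2,195 + 1,065 + 990) = 5,190; DTI = 5,190/11,800 = 44%.
LTV = 46,000/69,000 = 66.7%.
Reserves = 7,300/940 = 7.8 months.
Product A: score 687 ≥ 660; DTI 44% ≤ 50%; LTV 66.7% ≤ 110% → qualifies.
Product B: score 687 ≥ 620; DTI 44% > 36%; LTV 66.7% ≤ 90%; employment 13 < 18 mo; reserves 7.8 < 9 mo → does not qualify.

Product A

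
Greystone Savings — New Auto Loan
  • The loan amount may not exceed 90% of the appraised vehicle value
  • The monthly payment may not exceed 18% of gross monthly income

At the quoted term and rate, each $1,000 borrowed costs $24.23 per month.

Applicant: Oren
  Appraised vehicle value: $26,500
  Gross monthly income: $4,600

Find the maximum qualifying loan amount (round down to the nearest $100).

$23,800

Payment cap: 18% × $4,600 = $828/month.
At $24.23 per $1,000, that supports 828/24.23 × 1,000 ≈ $34,172 → $34,100.
LTV cap: 90% × $26,500 = $23,850 → $23,800.
Binding constraint: loan-to-value.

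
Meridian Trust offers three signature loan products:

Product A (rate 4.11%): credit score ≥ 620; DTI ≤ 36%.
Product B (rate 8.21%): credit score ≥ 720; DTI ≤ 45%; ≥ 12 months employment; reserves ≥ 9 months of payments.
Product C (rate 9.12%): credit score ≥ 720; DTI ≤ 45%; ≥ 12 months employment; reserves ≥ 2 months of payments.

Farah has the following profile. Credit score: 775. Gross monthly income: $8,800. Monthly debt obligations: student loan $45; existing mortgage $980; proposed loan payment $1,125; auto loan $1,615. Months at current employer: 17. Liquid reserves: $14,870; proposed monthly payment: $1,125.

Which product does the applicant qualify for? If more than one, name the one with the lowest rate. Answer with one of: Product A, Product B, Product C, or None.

Total debts = (45 + 980 + 1,125 + 1,615) = 3,765; DTI = 3,765/8,800 = 42.8%.
Reserves = 14,870/1,125 = 13.2 months.
Product A: score 775 ≥ 620; DTI 42.8% > 36% → does not qualify.
Product B: score 775 ≥ 720; DTI 42.8% ≤ 45%; employment 17 ≥ 12 mo; reserves 13.2 ≥ 9 mo → qualifies.
Product C: score 775 ≥ 720; DTI 42.8% ≤ 45%; employment 17 ≥ 12 mo; reserves 13.2 ≥ 2 mo → qualifies.
Qualifying: Product B, Product C. Lowest rate is 8.21% → Product B.

Product B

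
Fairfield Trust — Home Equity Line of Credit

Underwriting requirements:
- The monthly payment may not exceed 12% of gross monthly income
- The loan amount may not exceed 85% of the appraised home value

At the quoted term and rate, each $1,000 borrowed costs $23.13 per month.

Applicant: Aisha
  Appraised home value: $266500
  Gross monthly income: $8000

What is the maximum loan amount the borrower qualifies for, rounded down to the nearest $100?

$41,500

Payment cap: 12% × $8,000 = $960/month.
At $23.13 per $1,000, that supports 960/23.13 × 1,000 ≈ $41,504 → $41,500.
LTV cap: 85% × $266,500 = $226,525 → $226,500.
Binding constraint: payment-to-income.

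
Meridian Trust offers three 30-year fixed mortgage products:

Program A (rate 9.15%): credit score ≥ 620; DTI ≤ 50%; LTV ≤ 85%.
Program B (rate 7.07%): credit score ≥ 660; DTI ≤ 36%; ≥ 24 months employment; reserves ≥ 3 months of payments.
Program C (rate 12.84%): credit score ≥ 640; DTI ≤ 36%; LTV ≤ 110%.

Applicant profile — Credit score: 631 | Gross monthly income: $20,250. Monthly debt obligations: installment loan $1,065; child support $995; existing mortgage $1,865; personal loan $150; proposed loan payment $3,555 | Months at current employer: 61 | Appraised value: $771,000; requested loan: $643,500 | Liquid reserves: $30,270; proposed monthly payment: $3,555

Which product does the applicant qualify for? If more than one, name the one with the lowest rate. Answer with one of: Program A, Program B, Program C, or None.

Program A

Total debts = (1,065 + 995 + 1,865 + 150 + 3,555) = 7,630; DTI = 7,630/20,250 = 37.7%.
LTV = 643,500/771,000 = 83.5%.
Reserves = 30,270/3,555 = 8.5 months.
Program A: score 631 ≥ 620; DTI 37.7% ≤ 50%; LTV 83.5% ≤ 85% → qualifies.
Program B: score 631 < 660; DTI 37.7% > 36%; employment 61 ≥ 24 mo; reserves 8.5 ≥ 3 mo → does not qualify.
Program C: score 631 < 640; DTI 37.7% > 36%; LTV 83.5% ≤ 110% → does not qualify.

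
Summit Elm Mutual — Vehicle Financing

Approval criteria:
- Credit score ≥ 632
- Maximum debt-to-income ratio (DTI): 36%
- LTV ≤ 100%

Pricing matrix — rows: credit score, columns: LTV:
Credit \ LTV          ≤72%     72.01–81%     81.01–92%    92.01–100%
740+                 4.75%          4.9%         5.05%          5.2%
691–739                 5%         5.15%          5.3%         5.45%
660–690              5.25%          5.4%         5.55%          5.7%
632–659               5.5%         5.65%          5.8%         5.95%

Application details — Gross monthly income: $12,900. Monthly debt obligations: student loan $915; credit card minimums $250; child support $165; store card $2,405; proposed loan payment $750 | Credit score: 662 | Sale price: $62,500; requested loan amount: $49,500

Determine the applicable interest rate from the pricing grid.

Credit score 662 ≥ 632; Total monthly debts = (915 + 250 + 165 + 2,405 + 750) = 4,485. Debt-to-income = 4,485/12,900 = 34.8% — meets 36% limit
Loan-to-value = 49,500/62,500 = 79.2% — pass (100% max)
Credit 662 → row 660–690; LTV 79.2% → column 72.01–81%. Grid cell → 5.4%.

5.4%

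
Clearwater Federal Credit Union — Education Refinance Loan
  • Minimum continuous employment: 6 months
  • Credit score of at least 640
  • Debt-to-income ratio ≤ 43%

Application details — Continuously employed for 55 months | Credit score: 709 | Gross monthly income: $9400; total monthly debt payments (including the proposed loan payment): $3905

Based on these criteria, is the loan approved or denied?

Approved

Employment 55 ≥ 6 months
Credit score 709 ≥ 640 (meets)
DTI = 3,905/9,400 = 41.5% ≤ 43%
All criteria satisfied.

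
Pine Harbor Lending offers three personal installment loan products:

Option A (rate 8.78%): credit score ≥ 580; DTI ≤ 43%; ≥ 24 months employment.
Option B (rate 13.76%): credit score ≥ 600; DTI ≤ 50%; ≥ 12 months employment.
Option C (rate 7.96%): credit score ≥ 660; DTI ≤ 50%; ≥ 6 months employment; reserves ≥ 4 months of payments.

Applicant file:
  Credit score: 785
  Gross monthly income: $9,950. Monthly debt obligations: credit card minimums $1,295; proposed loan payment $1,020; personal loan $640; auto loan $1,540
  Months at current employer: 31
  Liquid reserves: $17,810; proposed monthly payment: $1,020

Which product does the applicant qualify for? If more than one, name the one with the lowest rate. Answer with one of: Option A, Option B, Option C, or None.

Total debts = (1,295 + 1,020 + 640 + 1,540) = 4,495; DTI = 4,495/9,950 = 45.2%.
Reserves = 17,810/1,020 = 17.5 months.
Option A: score 785 ≥ 580; DTI 45.2% > 43%; employment 31 ≥ 24 mo → does not qualify.
Option B: score 785 ≥ 600; DTI 45.2% ≤ 50%; employment 31 ≥ 12 mo → qualifies.
Option C: score 785 ≥ 660; DTI 45.2% ≤ 50%; employment 31 ≥ 6 mo; reserves 17.5 ≥ 4 mo → qualifies.
Qualifying: Option B, Option C. Lowest rate is 7.96% → Option C.

Option C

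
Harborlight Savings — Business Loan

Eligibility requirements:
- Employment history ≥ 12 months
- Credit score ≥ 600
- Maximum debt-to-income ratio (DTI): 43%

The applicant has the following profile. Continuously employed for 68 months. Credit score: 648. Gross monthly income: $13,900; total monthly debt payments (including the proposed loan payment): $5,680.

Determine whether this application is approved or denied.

Employment 68 ≥ 12 months
Credit score 648 ≥ 600 (meets)
Debt-to-income = 5,680/13,900 = 40.9% — meets 43% limit
All criteria satisfied.

Approved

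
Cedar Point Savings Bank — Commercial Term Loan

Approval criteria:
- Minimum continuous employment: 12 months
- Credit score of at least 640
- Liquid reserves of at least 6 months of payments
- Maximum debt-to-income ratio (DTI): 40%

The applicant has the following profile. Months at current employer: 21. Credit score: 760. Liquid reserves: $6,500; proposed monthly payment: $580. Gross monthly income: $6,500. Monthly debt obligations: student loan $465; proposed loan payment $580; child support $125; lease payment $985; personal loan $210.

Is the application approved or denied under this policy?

Employment 21 ≥ 12 months
Credit score 760 ≥ 640 (meets)
Reserves: 6,500 ÷ 580 = 11.2 months (meets 6-month minimum)
Total monthly debts = (465 + 580 + 125 + 985 + 210) = 2,365. Debt-to-income = 2,365/6,500 = 36.4% — meets 40% limit
All criteria satisfied.

Approved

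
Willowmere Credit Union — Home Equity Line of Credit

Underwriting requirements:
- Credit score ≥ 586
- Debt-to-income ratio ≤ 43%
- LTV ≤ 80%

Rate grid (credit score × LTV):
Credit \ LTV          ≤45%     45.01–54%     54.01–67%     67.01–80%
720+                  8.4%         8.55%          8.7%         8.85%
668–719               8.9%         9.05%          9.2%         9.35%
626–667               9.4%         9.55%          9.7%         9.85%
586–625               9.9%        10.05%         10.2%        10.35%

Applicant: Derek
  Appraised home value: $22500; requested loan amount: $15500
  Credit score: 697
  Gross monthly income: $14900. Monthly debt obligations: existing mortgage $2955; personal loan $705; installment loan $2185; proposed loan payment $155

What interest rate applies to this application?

9.35%

Credit score 697 ≥ 586; Total monthly debts = (2,955 + 705 + 2,185 + 155) = 6,000. Debt-to-income = 6,000/14,900 = 40.3% — meets 43% limit
LTV = 15,500/22,500 = 68.9% ≤ 80%
Score 697 is in the 668–719 band; LTV 68.9% is in the 67.01–80% band → 9.35%.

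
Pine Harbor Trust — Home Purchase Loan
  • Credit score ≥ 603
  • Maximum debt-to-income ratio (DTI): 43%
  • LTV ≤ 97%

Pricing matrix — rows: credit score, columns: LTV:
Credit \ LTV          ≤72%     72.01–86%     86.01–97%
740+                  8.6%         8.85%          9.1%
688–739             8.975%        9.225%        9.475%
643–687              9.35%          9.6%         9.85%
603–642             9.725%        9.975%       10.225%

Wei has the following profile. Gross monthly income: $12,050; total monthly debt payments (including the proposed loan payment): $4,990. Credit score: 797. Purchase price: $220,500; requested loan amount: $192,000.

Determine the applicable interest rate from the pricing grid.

9.1%

Credit score 797 ≥ 603; DTI = 4,990/12,050 = 41.4% ≤ 43%
Loan-to-value = 192,000/220,500 = 87.1% — pass (97% max)
Credit 797 → row 740+; LTV 87.1% → column 86.01–97%. Grid cell → 9.1%.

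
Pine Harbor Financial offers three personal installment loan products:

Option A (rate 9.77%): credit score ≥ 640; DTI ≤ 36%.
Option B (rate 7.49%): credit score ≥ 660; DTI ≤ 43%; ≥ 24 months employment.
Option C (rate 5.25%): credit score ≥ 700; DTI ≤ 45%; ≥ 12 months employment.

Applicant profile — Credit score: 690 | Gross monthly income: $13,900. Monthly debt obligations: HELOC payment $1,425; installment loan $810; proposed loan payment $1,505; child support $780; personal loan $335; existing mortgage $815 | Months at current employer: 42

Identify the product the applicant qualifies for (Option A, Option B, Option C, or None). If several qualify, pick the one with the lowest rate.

Total debts = (1,425 + 810 + 1,505 + 780 + 335 + 815) = 5,670; DTI = 5,670/13,900 = 40.8%.
Option A: score 690 ≥ 640; DTI 40.8% > 36% → does not qualify.
Option B: score 690 ≥ 660; DTI 40.8% ≤ 43%; employment 42 ≥ 24 mo → qualifies.
Option C: score 690 < 700; DTI 40.8% ≤ 45%; employment 42 ≥ 12 mo → does not qualify.

Option B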